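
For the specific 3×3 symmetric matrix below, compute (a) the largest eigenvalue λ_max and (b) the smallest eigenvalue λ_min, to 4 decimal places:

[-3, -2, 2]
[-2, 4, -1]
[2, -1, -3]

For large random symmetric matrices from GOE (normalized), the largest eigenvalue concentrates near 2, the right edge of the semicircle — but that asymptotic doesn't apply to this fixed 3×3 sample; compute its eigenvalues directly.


Since M is real symmetric, all three eigenvalues are real; they are the roots of det(λI − M) = λ³ − (tr M) λ² + s λ − det M, where s is the sum of the principal 2×2 minors.
tr M = -3 + 4 + (-3) = -2.
s = ((-3)·4 − (-2)²) + ((-3)·(-3) − 2²) + (4·(-3) − (-1)²) = -16 + 5 + (-13) = -24.
det M (expand along row 1) = (-3)·(-13) − (-2)·8 + 2·(-6) = 43.
Characteristic polynomial: λ³ + 2λ² − 24λ − 43 = 0.
Substitute λ = y + (tr M)/3 = y − 0.666667 to remove the quadratic term: y³ + p·y + q = 0 with p = s − (tr M)²/3 = -25.333333 and q = −2(tr M)³/27 + (tr M)·s/3 − det M = -26.407407.
Three real roots ⇒ use the trigonometric (Viète) form: r = 2√(−p/3) = 5.811865, φ = arccos(3q/(p·r)) = arccos(0.538070) = 1.002650 rad.
y_k = r·cos(φ/3 − 2πk/3) for k = 0, 1, 2 gives y = 5.490281, -1.094096, -4.396185.
λ_k = y_k − 0.666667 gives λ = 4.8236, -1.7608, -5.0629 (check: the sum is -2.0000 = tr M).

Hence λ_max = 4.8236 and λ_min = -5.0629.


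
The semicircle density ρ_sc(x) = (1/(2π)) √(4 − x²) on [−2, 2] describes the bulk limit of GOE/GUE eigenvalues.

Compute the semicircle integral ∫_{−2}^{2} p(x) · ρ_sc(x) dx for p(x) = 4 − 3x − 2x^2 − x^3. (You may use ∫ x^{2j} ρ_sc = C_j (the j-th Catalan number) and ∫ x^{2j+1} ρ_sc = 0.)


Write p(x) = Σ a_i x^i, split into monomials and integrate each against ρ_sc separately.
Using ∫ x^{2j} ρ_sc = C_j = (1/(j+1)) C(2j, j) (Catalan numbers) and ∫ x^{2j+1} ρ_sc = 0 (odd monomials vanish by symmetry):
  i = 0 (even): a_0 · C_{0} = 4 · 1 = 4
  i = 1 (odd): ∫ x^1 ρ_sc = 0 (vanishes)
  i = 2 (even): a_2 · C_{1} = -2 · 1 = -2
  i = 3 (odd): ∫ x^3 ρ_sc = 0 (vanishes)

Summing the contributions: ∫_{−2}^{2} p(x) ρ_sc(x) dx = 4 + (-2) = 2.


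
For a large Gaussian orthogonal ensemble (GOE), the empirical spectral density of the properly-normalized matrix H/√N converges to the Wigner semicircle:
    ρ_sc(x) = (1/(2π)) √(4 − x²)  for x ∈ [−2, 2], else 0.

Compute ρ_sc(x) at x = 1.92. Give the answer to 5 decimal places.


ρ_sc(x) = (1/(2π)) √(4 − x²). With x = 1.92:
  4 − x² = 4 − (1.92)² = 4 − 3.686400 = 0.313600.
  √(4 − x²) = 0.560000.
  1/(2π) = 0.159155.
  ρ_sc(1.92) = 0.159155 · 0.560000 = 0.089127.

Rounded to 5 decimal places: ρ_sc(1.92) ≈ 0.08913.


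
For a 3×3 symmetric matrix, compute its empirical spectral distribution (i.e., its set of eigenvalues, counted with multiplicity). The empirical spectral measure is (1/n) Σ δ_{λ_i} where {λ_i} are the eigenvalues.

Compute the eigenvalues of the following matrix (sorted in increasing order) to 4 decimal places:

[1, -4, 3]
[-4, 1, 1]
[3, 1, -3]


Since M is real symmetric, all three eigenvalues are real; they are the roots of det(λI − M) = λ³ − (tr M) λ² + s λ − det M, where s is the sum of the principal 2×2 minors.
tr M = 1 + 1 + (-3) = -1.
s = (1·1 − (-4)²) + (1·(-3) − 3²) + (1·(-3) − 1²) = -15 + (-12) + (-4) = -31.
det M (expand along row 1) = 1·(-4) − (-4)·9 + 3·(-7) = 11.
Characteristic polynomial: λ³ + λ² − 31λ − 11 = 0.
Substitute λ = y + (tr M)/3 = y − 0.333333 to remove the quadratic term: y³ + p·y + q = 0 with p = s − (tr M)²/3 = -31.333333 and q = −2(tr M)³/27 + (tr M)·s/3 − det M = -0.592593.
Three real roots ⇒ use the trigonometric (Viète) form: r = 2√(−p/3) = 6.463573, φ = arccos(3q/(p·r)) = arccos(0.008778) = 1.562018 rad.
y_k = r·cos(φ/3 − 2πk/3) for k = 0, 1, 2 gives y = 5.607051, -0.018913, -5.588138.
λ_k = y_k − 0.333333 gives λ = 5.2737, -0.3522, -5.9215 (check: the sum is -1.0000 = tr M).

Eigenvalues sorted in increasing order: [-5.9215, -0.3522, 5.2737].


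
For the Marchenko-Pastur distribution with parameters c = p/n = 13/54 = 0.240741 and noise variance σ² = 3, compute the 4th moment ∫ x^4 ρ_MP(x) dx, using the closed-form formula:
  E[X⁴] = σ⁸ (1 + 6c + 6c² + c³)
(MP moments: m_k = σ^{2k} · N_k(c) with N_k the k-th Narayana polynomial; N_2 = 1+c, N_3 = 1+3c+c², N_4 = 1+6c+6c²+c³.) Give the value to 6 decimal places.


E[X⁴] = σ⁸ (1 + 6c + 6c² + c³) (fourth MP moment). With σ² = 3 (so σ⁸ = 81) and c = 13/54 = 0.240741: E[X⁴] = 81 · (1 + 6·0.240741 + 6·(0.240741)² + (0.240741)³) = 81 · 2.806133.

So E[X^4] = 227.296811.


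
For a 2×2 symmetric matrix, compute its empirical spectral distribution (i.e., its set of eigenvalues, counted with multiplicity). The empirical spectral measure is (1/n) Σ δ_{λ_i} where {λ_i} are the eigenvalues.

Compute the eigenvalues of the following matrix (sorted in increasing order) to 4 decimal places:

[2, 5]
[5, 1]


Since M is real symmetric, both eigenvalues are real; they are the roots of det(λI − M) = λ² − (tr M) λ + det M.
tr M = 2 + 1 = 3.
det M = 2·1 − 5² = 2 − 25 = -23.
Characteristic polynomial: λ² − 3λ − 23 = 0.
Discriminant Δ = (tr M)² − 4·det M = 9 − (-92) = 101; √Δ = 10.049876.
λ = (tr M ± √Δ)/2 = (3 ± 10.049876)/2, giving (tr M − √Δ)/2 = -3.5249 and (tr M + √Δ)/2 = 6.5249.

Eigenvalues sorted in increasing order: [-3.5249, 6.5249].


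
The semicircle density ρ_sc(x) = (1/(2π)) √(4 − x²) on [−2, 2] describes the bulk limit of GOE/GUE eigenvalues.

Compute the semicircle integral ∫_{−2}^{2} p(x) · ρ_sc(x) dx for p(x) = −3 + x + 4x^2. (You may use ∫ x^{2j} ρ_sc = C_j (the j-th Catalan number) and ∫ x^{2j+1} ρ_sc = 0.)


Write p(x) = Σ a_i x^i, split into monomials and integrate each against ρ_sc separately.
Using ∫ x^{2j} ρ_sc = C_j = (1/(j+1)) C(2j, j) (Catalan numbers) and ∫ x^{2j+1} ρ_sc = 0 (odd monomials vanish by symmetry):
  i = 0 (even): a_0 · C_{0} = -3 · 1 = -3
  i = 1 (odd): ∫ x^1 ρ_sc = 0 (vanishes)
  i = 2 (even): a_2 · C_{1} = 4 · 1 = 4

Summing the contributions: ∫_{−2}^{2} p(x) ρ_sc(x) dx = (-3) + 4 = 1.


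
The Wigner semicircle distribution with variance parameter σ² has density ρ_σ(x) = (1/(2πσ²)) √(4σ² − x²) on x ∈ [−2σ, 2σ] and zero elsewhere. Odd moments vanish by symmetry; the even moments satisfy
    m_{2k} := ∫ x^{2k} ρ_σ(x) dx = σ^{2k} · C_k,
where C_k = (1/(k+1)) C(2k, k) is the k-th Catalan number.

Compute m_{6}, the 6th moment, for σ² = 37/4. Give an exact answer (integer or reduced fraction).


By the scaled semicircle moment identity, m_{2k} = σ^{2k} · C_k with k = 3.
C_3 = (1/(k+1)) · C(2k, k) = (1/4) · C(6, 3) = (1/4) · 20 = 5.
σ^{2k} = (σ²)^k = (37/4)^3 = 50653/64.

Therefore m_{6} = σ^{6} · C_3 = (50653/64) · 5 = 253265/64.


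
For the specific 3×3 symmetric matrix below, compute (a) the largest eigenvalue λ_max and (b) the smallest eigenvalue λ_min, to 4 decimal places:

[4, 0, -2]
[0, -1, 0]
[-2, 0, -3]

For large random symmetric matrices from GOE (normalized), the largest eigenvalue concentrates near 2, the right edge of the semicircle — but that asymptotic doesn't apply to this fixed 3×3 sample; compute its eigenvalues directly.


Since M is real symmetric, all three eigenvalues are real; they are the roots of det(λI − M) = λ³ − (tr M) λ² + s λ − det M, where s is the sum of the principal 2×2 minors.
tr M = 4 + (-1) + (-3) = 0.
s = (4·(-1) − 0²) + (4·(-3) − (-2)²) + ((-1)·(-3) − 0²) = -4 + (-16) + 3 = -17.
det M (expand along row 1) = 4·3 − 0·0 + (-2)·(-2) = 16.
Characteristic polynomial: λ³ − 17λ − 16 = 0.
Substitute λ = y + (tr M)/3 = y + 0.000000 to remove the quadratic term: y³ + p·y + q = 0 with p = s − (tr M)²/3 = -17.000000 and q = −2(tr M)³/27 + (tr M)·s/3 − det M = -16.000000.
Three real roots ⇒ use the trigonometric (Viète) form: r = 2√(−p/3) = 4.760952, φ = arccos(3q/(p·r)) = arccos(0.593060) = 0.935943 rad.
y_k = r·cos(φ/3 − 2πk/3) for k = 0, 1, 2 gives y = 4.531129, -1.000000, -3.531129.
λ_k = y_k + 0.000000 gives λ = 4.5311, -1.0000, -3.5311 (check: the sum is 0.0000 = tr M).

Hence λ_max = 4.5311 and λ_min = -3.5311.


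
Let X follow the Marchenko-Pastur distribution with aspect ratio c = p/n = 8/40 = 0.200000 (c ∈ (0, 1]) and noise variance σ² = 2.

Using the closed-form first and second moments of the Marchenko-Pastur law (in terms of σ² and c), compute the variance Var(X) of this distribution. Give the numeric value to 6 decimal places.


Recall the MP moments m_1 = E[X] = σ² and m_2 = E[X²] = σ⁴ (1 + c).
m_1 = E[X] = σ² = 2, so m_1² = 4.
m_2 = E[X²] = σ⁴ (1 + c) = 4 · (1 + 0.200000) = 4 · 1.200000 = 4.800000.
(Note m_2 − m_1² simplifies to c · σ⁴ = 0.200000 · 4.)

Var(X) = m_2 − m_1² = 4.800000 − 4 = 0.800000.


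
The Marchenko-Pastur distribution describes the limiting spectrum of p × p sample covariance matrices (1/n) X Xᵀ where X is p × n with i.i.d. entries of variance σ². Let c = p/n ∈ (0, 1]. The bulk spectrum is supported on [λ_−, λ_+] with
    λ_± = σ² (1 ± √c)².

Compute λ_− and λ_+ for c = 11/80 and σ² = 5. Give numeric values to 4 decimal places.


c = 11/80 = 0.137500; √c = 0.370810.
λ_− = σ² (1 − √c)² = 5 · (1 − 0.370810)² = 5 · (0.629190)² = 1.979401.
λ_+ = σ² (1 + √c)² = 5 · (1 + 0.370810)² = 5 · (1.370810)² = 9.395599.

Rounded to 4 decimal places: λ_− ≈ 1.9794, λ_+ ≈ 9.3956.


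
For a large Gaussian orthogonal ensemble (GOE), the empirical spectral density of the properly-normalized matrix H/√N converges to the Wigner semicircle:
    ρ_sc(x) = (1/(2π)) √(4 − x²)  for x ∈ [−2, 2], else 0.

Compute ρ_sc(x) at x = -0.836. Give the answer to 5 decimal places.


ρ_sc(x) = (1/(2π)) √(4 − x²). With x = -0.836:
  4 − x² = 4 − (-0.836)² = 4 − 0.698896 = 3.301104.
  √(4 − x²) = 1.816894.
  1/(2π) = 0.159155.
  ρ_sc(-0.836) = 0.159155 · 1.816894 = 0.289168.

Rounded to 5 decimal places: ρ_sc(-0.836) ≈ 0.28917.


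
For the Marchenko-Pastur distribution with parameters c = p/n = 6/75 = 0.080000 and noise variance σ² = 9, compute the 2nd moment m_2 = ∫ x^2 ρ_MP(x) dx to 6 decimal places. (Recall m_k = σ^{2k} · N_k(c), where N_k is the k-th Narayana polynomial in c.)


E[X²] = σ⁴ (1 + c) (second MP moment). With σ² = 9 (so σ⁴ = 81) and c = 6/75 = 0.080000: E[X²] = 81 · (1 + 0.080000) = 81 · 1.080000.

So E[X^2] = 87.480000.


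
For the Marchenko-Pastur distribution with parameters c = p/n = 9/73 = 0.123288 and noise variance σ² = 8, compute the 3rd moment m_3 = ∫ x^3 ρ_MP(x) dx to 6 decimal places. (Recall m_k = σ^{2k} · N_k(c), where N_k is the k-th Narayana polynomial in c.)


E[X³] = σ⁶ (1 + 3c + c²) (third MP moment). With σ² = 8 (so σ⁶ = 512) and c = 9/73 = 0.123288: E[X³] = 512 · (1 + 3·0.123288 + (0.123288)²) = 512 · 1.385063.

So E[X^3] = 709.152186.


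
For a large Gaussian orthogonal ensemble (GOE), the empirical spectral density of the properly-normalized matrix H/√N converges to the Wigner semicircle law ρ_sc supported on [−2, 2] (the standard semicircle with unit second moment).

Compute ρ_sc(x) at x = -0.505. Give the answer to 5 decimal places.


ρ_sc(x) = (1/(2π)) √(4 − x²). With x = -0.505:
  4 − x² = 4 − (-0.505)² = 4 − 0.255025 = 3.744975.
  √(4 − x²) = 1.935194.
  1/(2π) = 0.159155.
  ρ_sc(-0.505) = 0.159155 · 1.935194 = 0.307996.

Rounded to 5 decimal places: ρ_sc(-0.505) ≈ 0.30800.


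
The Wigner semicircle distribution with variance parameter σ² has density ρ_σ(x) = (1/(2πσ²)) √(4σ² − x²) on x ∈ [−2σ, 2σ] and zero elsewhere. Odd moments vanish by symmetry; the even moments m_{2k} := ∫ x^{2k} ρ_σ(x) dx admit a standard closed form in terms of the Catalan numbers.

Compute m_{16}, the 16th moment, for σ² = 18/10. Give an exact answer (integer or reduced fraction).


By the scaled semicircle moment identity, m_{2k} = σ^{2k} · C_k with k = 8.
C_8 = (1/(k+1)) · C(2k, k) = (1/9) · C(16, 8) = (1/9) · 12870 = 1430.
σ^{2k} = (σ²)^k = (18/10)^8 = 43046721/390625.

Therefore m_{16} = σ^{16} · C_8 = (43046721/390625) · 1430 = 12311362206/78125.


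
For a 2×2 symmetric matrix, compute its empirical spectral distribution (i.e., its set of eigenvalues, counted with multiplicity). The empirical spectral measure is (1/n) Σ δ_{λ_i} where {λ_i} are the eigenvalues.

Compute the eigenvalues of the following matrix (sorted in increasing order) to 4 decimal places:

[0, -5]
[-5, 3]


Since M is real symmetric, both eigenvalues are real; they are the roots of det(λI − M) = λ² − (tr M) λ + det M.
tr M = 0 + 3 = 3.
det M = 0·3 − (-5)² = 0 − 25 = -25.
Characteristic polynomial: λ² − 3λ − 25 = 0.
Discriminant Δ = (tr M)² − 4·det M = 9 − (-100) = 109; √Δ = 10.440307.
λ = (tr M ± √Δ)/2 = (3 ± 10.440307)/2, giving (tr M − √Δ)/2 = -3.7202 and (tr M + √Δ)/2 = 6.7202.

Eigenvalues sorted in increasing order: [-3.7202, 6.7202].


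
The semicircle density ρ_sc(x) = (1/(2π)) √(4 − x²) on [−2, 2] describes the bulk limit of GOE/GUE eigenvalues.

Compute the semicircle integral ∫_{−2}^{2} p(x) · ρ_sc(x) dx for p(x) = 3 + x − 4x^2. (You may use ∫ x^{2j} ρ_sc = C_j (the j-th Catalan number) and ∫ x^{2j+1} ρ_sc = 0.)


Write p(x) = Σ a_i x^i, split into monomials and integrate each against ρ_sc separately.
Using ∫ x^{2j} ρ_sc = C_j = (1/(j+1)) C(2j, j) (Catalan numbers) and ∫ x^{2j+1} ρ_sc = 0 (odd monomials vanish by symmetry):
  i = 0 (even): a_0 · C_{0} = 3 · 1 = 3
  i = 1 (odd): ∫ x^1 ρ_sc = 0 (vanishes)
  i = 2 (even): a_2 · C_{1} = -4 · 1 = -4

Summing the contributions: ∫_{−2}^{2} p(x) ρ_sc(x) dx = 3 + (-4) = -1.


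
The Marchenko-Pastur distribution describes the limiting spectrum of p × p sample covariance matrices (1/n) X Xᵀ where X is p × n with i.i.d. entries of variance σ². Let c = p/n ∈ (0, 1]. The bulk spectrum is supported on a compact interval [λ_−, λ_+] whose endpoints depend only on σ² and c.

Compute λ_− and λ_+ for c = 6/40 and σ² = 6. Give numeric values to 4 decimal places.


c = 6/40 = 0.150000; √c = 0.387298.
λ_− = σ² (1 − √c)² = 6 · (1 − 0.387298)² = 6 · (0.612702)² = 2.252420.
λ_+ = σ² (1 + √c)² = 6 · (1 + 0.387298)² = 6 · (1.387298)² = 11.547580.

Rounded to 4 decimal places: λ_− ≈ 2.2524, λ_+ ≈ 11.5476.


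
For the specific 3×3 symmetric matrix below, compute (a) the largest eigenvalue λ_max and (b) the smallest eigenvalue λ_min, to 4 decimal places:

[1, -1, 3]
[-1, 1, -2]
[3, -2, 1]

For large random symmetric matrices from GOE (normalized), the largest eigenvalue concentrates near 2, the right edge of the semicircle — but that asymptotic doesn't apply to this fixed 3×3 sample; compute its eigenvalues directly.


Since M is real symmetric, all three eigenvalues are real; they are the roots of det(λI − M) = λ³ − (tr M) λ² + s λ − det M, where s is the sum of the principal 2×2 minors.
tr M = 1 + 1 + 1 = 3.
s = (1·1 − (-1)²) + (1·1 − 3²) + (1·1 − (-2)²) = 0 + (-8) + (-3) = -11.
det M (expand along row 1) = 1·(-3) − (-1)·5 + 3·(-1) = -1.
Characteristic polynomial: λ³ − 3λ² − 11λ + 1 = 0.
Substitute λ = y + (tr M)/3 = y + 1.000000 to remove the quadratic term: y³ + p·y + q = 0 with p = s − (tr M)²/3 = -14.000000 and q = −2(tr M)³/27 + (tr M)·s/3 − det M = -12.000000.
Three real roots ⇒ use the trigonometric (Viète) form: r = 2√(−p/3) = 4.320494, φ = arccos(3q/(p·r)) = arccos(0.595170) = 0.933319 rad.
y_k = r·cos(φ/3 − 2πk/3) for k = 0, 1, 2 gives y = 4.113091, -0.911179, -3.201912.
λ_k = y_k + 1.000000 gives λ = 5.1131, 0.0888, -2.2019 (check: the sum is 3.0000 = tr M).

Hence λ_max = 5.1131 and λ_min = -2.2019.


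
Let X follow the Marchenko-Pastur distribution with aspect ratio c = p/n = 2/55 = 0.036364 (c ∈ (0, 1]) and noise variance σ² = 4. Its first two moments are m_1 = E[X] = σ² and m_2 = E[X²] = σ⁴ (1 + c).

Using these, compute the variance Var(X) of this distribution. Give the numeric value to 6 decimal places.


m_1 = E[X] = σ² = 4, so m_1² = 16.
m_2 = E[X²] = σ⁴ (1 + c) = 16 · (1 + 0.036364) = 16 · 1.036364 = 16.581818.
(Note m_2 − m_1² simplifies to c · σ⁴ = 0.036364 · 16.)

Var(X) = m_2 − m_1² = 16.581818 − 16 = 0.581818.


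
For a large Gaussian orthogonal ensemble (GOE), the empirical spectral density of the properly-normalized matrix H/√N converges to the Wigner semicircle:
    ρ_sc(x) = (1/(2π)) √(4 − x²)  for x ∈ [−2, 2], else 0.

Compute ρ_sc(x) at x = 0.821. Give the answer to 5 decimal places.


ρ_sc(x) = (1/(2π)) √(4 − x²). With x = 0.821:
  4 − x² = 4 − (0.821)² = 4 − 0.674041 = 3.325959.
  √(4 − x²) = 1.823721.
  1/(2π) = 0.159155.
  ρ_sc(0.821) = 0.159155 · 1.823721 = 0.290254.

Rounded to 5 decimal places: ρ_sc(0.821) ≈ 0.29025.


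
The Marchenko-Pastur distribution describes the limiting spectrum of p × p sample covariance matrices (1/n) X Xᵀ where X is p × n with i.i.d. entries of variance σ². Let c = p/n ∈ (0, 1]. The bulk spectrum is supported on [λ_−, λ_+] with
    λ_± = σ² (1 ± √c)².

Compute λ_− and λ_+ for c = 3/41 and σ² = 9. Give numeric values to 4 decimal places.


c = 3/41 = 0.073171; √c = 0.270501.
λ_− = σ² (1 − √c)² = 9 · (1 − 0.270501)² = 9 · (0.729499)² = 4.789521.
λ_+ = σ² (1 + √c)² = 9 · (1 + 0.270501)² = 9 · (1.270501)² = 14.527553.

Rounded to 4 decimal places: λ_− ≈ 4.7895, λ_+ ≈ 14.5276.


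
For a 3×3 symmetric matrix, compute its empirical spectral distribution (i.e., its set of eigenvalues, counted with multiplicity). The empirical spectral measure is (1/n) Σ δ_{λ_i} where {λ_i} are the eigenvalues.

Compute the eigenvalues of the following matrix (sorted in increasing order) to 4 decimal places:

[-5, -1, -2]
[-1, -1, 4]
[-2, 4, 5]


Since M is real symmetric, all three eigenvalues are real; they are the roots of det(λI − M) = λ³ − (tr M) λ² + s λ − det M, where s is the sum of the principal 2×2 minors.
tr M = -5 + (-1) + 5 = -1.
s = ((-5)·(-1) − (-1)²) + ((-5)·5 − (-2)²) + ((-1)·5 − 4²) = 4 + (-29) + (-21) = -46.
det M (expand along row 1) = (-5)·(-21) − (-1)·3 + (-2)·(-6) = 120.
Characteristic polynomial: λ³ + λ² − 46λ − 120 = 0.
Substitute λ = y + (tr M)/3 = y − 0.333333 to remove the quadratic term: y³ + p·y + q = 0 with p = s − (tr M)²/3 = -46.333333 and q = −2(tr M)³/27 + (tr M)·s/3 − det M = -104.592593.
Three real roots ⇒ use the trigonometric (Viète) form: r = 2√(−p/3) = 7.859884, φ = arccos(3q/(p·r)) = arccos(0.861614) = 0.532356 rad.
y_k = r·cos(φ/3 − 2πk/3) for k = 0, 1, 2 gives y = 7.736458, -2.666667, -5.069791.
λ_k = y_k − 0.333333 gives λ = 7.4031, -3.0000, -5.4031 (check: the sum is -1.0000 = tr M).

Eigenvalues sorted in increasing order: [-5.4031, -3.0000, 7.4031].


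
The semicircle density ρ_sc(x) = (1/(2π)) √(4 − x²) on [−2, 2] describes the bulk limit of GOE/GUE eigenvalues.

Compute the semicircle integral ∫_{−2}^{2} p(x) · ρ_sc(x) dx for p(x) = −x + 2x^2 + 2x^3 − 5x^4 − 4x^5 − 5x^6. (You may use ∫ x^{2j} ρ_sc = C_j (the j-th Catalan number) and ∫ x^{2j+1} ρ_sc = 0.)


Write p(x) = Σ a_i x^i, split into monomials and integrate each against ρ_sc separately.
Using ∫ x^{2j} ρ_sc = C_j = (1/(j+1)) C(2j, j) (Catalan numbers) and ∫ x^{2j+1} ρ_sc = 0 (odd monomials vanish by symmetry):
  i = 1 (odd): ∫ x^1 ρ_sc = 0 (vanishes)
  i = 2 (even): a_2 · C_{1} = 2 · 1 = 2
  i = 3 (odd): ∫ x^3 ρ_sc = 0 (vanishes)
  i = 4 (even): a_4 · C_{2} = -5 · 2 = -10
  i = 5 (odd): ∫ x^5 ρ_sc = 0 (vanishes)
  i = 6 (even): a_6 · C_{3} = -5 · 5 = -25

Summing the contributions: ∫_{−2}^{2} p(x) ρ_sc(x) dx = 2 + (-10) + (-25) = -33.


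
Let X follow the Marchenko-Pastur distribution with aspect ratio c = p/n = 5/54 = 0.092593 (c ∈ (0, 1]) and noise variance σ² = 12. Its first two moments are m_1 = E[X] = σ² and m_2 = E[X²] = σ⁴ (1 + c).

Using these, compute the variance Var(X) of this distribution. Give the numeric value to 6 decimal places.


m_1 = E[X] = σ² = 12, so m_1² = 144.
m_2 = E[X²] = σ⁴ (1 + c) = 144 · (1 + 0.092593) = 144 · 1.092593 = 157.333333.
(Note m_2 − m_1² simplifies to c · σ⁴ = 0.092593 · 144.)

Var(X) = m_2 − m_1² = 157.333333 − 144 = 13.333333.


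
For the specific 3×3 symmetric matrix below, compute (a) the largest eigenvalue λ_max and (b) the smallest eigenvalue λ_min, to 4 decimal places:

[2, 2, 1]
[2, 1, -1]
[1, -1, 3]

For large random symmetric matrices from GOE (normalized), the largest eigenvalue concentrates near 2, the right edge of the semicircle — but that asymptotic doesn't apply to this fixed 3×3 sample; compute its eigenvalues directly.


Since M is real symmetric, all three eigenvalues are real; they are the roots of det(λI − M) = λ³ − (tr M) λ² + s λ − det M, where s is the sum of the principal 2×2 minors.
tr M = 2 + 1 + 3 = 6.
s = (2·1 − 2²) + (2·3 − 1²) + (1·3 − (-1)²) = -2 + 5 + 2 = 5.
det M (expand along row 1) = 2·2 − 2·7 + 1·(-3) = -13.
Characteristic polynomial: λ³ − 6λ² + 5λ + 13 = 0.
Substitute λ = y + (tr M)/3 = y + 2.000000 to remove the quadratic term: y³ + p·y + q = 0 with p = s − (tr M)²/3 = -7.000000 and q = −2(tr M)³/27 + (tr M)·s/3 − det M = 7.000000.
Three real roots ⇒ use the trigonometric (Viète) form: r = 2√(−p/3) = 3.055050, φ = arccos(3q/(p·r)) = arccos(-0.981981) = 2.951467 rad.
y_k = r·cos(φ/3 − 2πk/3) for k = 0, 1, 2 gives y = 1.692021, 1.356896, -3.048917.
λ_k = y_k + 2.000000 gives λ = 3.6920, 3.3569, -1.0489 (check: the sum is 6.0000 = tr M).

Hence λ_max = 3.6920 and λ_min = -1.0489.


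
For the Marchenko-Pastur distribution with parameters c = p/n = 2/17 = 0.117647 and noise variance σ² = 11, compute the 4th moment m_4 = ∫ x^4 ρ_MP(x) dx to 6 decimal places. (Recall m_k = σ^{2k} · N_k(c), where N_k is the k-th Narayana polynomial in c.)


E[X⁴] = σ⁸ (1 + 6c + 6c² + c³) (fourth MP moment). With σ² = 11 (so σ⁸ = 14641) and c = 2/17 = 0.117647: E[X⁴] = 14641 · (1 + 6·0.117647 + 6·(0.117647)² + (0.117647)³) = 14641 · 1.790556.

So E[X^4] = 26215.525544.


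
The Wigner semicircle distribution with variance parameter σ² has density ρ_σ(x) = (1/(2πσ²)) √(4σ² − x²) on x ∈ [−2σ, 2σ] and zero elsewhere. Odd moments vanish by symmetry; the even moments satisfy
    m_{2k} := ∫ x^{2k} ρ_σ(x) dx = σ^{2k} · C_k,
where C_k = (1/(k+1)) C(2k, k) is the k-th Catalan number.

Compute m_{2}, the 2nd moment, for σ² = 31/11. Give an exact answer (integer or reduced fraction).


By the scaled semicircle moment identity, m_{2k} = σ^{2k} · C_k with k = 1.
C_1 = (1/(k+1)) · C(2k, k) = (1/2) · C(2, 1) = (1/2) · 2 = 1.
σ^{2k} = (σ²)^k = (31/11)^1 = 31/11.

Therefore m_{2} = σ^{2} · C_1 = (31/11) · 1 = 31/11.


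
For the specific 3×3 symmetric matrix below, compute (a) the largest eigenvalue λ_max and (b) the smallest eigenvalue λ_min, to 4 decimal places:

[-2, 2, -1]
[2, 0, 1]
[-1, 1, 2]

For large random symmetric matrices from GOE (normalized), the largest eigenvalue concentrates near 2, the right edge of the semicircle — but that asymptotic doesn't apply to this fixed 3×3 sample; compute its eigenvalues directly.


Since M is real symmetric, all three eigenvalues are real; they are the roots of det(λI − M) = λ³ − (tr M) λ² + s λ − det M, where s is the sum of the principal 2×2 minors.
tr M = -2 + 0 + 2 = 0.
s = ((-2)·0 − 2²) + ((-2)·2 − (-1)²) + (0·2 − 1²) = -4 + (-5) + (-1) = -10.
det M (expand along row 1) = (-2)·(-1) − 2·5 + (-1)·2 = -10.
Characteristic polynomial: λ³ − 10λ + 10 = 0.
Substitute λ = y + (tr M)/3 = y + 0.000000 to remove the quadratic term: y³ + p·y + q = 0 with p = s − (tr M)²/3 = -10.000000 and q = −2(tr M)³/27 + (tr M)·s/3 − det M = 10.000000.
Three real roots ⇒ use the trigonometric (Viète) form: r = 2√(−p/3) = 3.651484, φ = arccos(3q/(p·r)) = arccos(-0.821584) = 2.534980 rad.
y_k = r·cos(φ/3 − 2πk/3) for k = 0, 1, 2 gives y = 2.423622, 1.153467, -3.577089.
λ_k = y_k + 0.000000 gives λ = 2.4236, 1.1535, -3.5771 (check: the sum is 0.0000 = tr M).

Hence λ_max = 2.4236 and λ_min = -3.5771.


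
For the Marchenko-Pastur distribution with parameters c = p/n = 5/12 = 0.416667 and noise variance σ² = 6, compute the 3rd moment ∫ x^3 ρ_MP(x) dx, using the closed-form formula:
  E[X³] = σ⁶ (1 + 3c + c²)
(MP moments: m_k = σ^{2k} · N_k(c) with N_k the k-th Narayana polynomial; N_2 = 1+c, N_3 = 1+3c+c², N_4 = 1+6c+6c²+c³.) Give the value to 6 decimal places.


E[X³] = σ⁶ (1 + 3c + c²) (third MP moment). With σ² = 6 (so σ⁶ = 216) and c = 5/12 = 0.416667: E[X³] = 216 · (1 + 3·0.416667 + (0.416667)²) = 216 · 2.423611.

So E[X^3] = 523.500000.


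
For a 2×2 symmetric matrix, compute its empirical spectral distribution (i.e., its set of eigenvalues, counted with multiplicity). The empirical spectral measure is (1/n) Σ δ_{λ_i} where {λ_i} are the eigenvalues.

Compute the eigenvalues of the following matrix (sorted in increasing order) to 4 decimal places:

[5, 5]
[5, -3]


Since M is real symmetric, both eigenvalues are real; they are the roots of det(λI − M) = λ² − (tr M) λ + det M.
tr M = 5 + (-3) = 2.
det M = 5·(-3) − 5² = -15 − 25 = -40.
Characteristic polynomial: λ² − 2λ − 40 = 0.
Discriminant Δ = (tr M)² − 4·det M = 4 − (-160) = 164; √Δ = 12.806248.
λ = (tr M ± √Δ)/2 = (2 ± 12.806248)/2, giving (tr M − √Δ)/2 = -5.4031 and (tr M + √Δ)/2 = 7.4031.

Eigenvalues sorted in increasing order: [-5.4031, 7.4031].


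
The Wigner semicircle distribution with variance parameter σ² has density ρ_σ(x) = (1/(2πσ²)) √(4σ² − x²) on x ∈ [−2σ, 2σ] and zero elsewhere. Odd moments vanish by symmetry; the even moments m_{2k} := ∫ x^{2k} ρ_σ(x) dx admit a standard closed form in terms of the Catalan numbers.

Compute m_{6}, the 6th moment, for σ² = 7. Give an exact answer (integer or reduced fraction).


By the scaled semicircle moment identity, m_{2k} = σ^{2k} · C_k with k = 3.
C_3 = (1/(k+1)) · C(2k, k) = (1/4) · C(6, 3) = (1/4) · 20 = 5.
σ^{2k} = (σ²)^k = (7)^3 = 343.

Therefore m_{6} = σ^{6} · C_3 = 343 · 5 = 1715.


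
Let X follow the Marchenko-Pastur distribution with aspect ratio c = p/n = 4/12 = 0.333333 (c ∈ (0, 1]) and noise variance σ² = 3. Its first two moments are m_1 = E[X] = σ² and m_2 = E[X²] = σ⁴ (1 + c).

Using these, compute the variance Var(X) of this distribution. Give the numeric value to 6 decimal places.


m_1 = E[X] = σ² = 3, so m_1² = 9.
m_2 = E[X²] = σ⁴ (1 + c) = 9 · (1 + 0.333333) = 9 · 1.333333 = 12.000000.
(Note m_2 − m_1² simplifies to c · σ⁴ = 0.333333 · 9.)

Var(X) = m_2 − m_1² = 12.000000 − 9 = 3.000000.


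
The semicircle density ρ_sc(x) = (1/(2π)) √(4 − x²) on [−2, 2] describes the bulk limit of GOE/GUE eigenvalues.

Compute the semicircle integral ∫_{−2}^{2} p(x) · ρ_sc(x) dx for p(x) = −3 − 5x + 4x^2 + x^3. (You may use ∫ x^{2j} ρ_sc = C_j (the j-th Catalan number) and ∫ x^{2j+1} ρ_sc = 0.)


Write p(x) = Σ a_i x^i, split into monomials and integrate each against ρ_sc separately.
Using ∫ x^{2j} ρ_sc = C_j = (1/(j+1)) C(2j, j) (Catalan numbers) and ∫ x^{2j+1} ρ_sc = 0 (odd monomials vanish by symmetry):
  i = 0 (even): a_0 · C_{0} = -3 · 1 = -3
  i = 1 (odd): ∫ x^1 ρ_sc = 0 (vanishes)
  i = 2 (even): a_2 · C_{1} = 4 · 1 = 4
  i = 3 (odd): ∫ x^3 ρ_sc = 0 (vanishes)

Summing the contributions: ∫_{−2}^{2} p(x) ρ_sc(x) dx = (-3) + 4 = 1.


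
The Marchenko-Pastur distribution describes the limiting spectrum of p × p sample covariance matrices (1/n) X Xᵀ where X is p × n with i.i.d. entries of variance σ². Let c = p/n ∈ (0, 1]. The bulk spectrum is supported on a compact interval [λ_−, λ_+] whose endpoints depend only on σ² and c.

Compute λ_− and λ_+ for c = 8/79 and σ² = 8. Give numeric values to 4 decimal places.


c = 8/79 = 0.101266; √c = 0.318223.
λ_− = σ² (1 − √c)² = 8 · (1 − 0.318223)² = 8 · (0.681777)² = 3.718560.
λ_+ = σ² (1 + √c)² = 8 · (1 + 0.318223)² = 8 · (1.318223)² = 13.901693.

Rounded to 4 decimal places: λ_− ≈ 3.7186, λ_+ ≈ 13.9017.


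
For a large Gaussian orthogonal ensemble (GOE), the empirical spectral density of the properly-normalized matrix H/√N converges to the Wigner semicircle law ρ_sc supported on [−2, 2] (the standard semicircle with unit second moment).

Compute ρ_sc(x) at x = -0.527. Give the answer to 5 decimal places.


ρ_sc(x) = (1/(2π)) √(4 − x²). With x = -0.527:
  4 − x² = 4 − (-0.527)² = 4 − 0.277729 = 3.722271.
  √(4 − x²) = 1.929319.
  1/(2π) = 0.159155.
  ρ_sc(-0.527) = 0.159155 · 1.929319 = 0.307061.

Rounded to 5 decimal places: ρ_sc(-0.527) ≈ 0.30706.


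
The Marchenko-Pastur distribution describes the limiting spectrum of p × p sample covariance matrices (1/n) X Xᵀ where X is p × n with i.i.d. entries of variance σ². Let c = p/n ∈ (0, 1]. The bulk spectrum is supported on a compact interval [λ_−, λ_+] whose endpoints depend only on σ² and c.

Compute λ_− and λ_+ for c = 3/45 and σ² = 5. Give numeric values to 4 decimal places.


c = 3/45 = 0.066667; √c = 0.258199.
λ_− = σ² (1 − √c)² = 5 · (1 − 0.258199)² = 5 · (0.741801)² = 2.751344.
λ_+ = σ² (1 + √c)² = 5 · (1 + 0.258199)² = 5 · (1.258199)² = 7.915322.

Rounded to 4 decimal places: λ_− ≈ 2.7513, λ_+ ≈ 7.9153.


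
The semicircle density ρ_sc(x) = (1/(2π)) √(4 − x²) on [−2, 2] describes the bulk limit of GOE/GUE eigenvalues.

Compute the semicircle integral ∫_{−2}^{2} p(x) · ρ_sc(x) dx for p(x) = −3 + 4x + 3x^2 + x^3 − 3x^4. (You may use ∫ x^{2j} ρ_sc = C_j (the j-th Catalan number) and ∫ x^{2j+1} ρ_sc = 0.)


Write p(x) = Σ a_i x^i, split into monomials and integrate each against ρ_sc separately.
Using ∫ x^{2j} ρ_sc = C_j = (1/(j+1)) C(2j, j) (Catalan numbers) and ∫ x^{2j+1} ρ_sc = 0 (odd monomials vanish by symmetry):
  i = 0 (even): a_0 · C_{0} = -3 · 1 = -3
  i = 1 (odd): ∫ x^1 ρ_sc = 0 (vanishes)
  i = 2 (even): a_2 · C_{1} = 3 · 1 = 3
  i = 3 (odd): ∫ x^3 ρ_sc = 0 (vanishes)
  i = 4 (even): a_4 · C_{2} = -3 · 2 = -6

Summing the contributions: ∫_{−2}^{2} p(x) ρ_sc(x) dx = (-3) + 3 + (-6) = -6.


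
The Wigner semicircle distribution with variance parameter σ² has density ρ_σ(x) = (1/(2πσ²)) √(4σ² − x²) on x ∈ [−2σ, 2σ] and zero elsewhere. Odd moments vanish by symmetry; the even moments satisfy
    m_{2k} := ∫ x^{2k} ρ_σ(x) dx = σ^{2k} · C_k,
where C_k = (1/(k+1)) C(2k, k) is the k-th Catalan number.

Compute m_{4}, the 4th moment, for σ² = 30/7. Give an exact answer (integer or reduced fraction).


By the scaled semicircle moment identity, m_{2k} = σ^{2k} · C_k with k = 2.
C_2 = (1/(k+1)) · C(2k, k) = (1/3) · C(4, 2) = (1/3) · 6 = 2.
σ^{2k} = (σ²)^k = (30/7)^2 = 900/49.

Therefore m_{4} = σ^{4} · C_2 = (900/49) · 2 = 1800/49.


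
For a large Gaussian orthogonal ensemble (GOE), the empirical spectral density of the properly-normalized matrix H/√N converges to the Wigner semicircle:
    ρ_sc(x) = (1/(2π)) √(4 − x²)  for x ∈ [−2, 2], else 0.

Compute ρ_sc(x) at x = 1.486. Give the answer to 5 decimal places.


ρ_sc(x) = (1/(2π)) √(4 − x²). With x = 1.486:
  4 − x² = 4 − (1.486)² = 4 − 2.208196 = 1.791804.
  √(4 − x²) = 1.338583.
  1/(2π) = 0.159155.
  ρ_sc(1.486) = 0.159155 · 1.338583 = 0.213042.

Rounded to 5 decimal places: ρ_sc(1.486) ≈ 0.21304.


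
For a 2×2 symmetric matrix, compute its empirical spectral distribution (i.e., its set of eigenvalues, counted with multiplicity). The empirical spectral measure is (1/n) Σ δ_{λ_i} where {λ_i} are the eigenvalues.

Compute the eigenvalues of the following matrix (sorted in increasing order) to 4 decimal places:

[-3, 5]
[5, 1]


Since M is real symmetric, both eigenvalues are real; they are the roots of det(λI − M) = λ² − (tr M) λ + det M.
tr M = -3 + 1 = -2.
det M = (-3)·1 − 5² = -3 − 25 = -28.
Characteristic polynomial: λ² + 2λ − 28 = 0.
Discriminant Δ = (tr M)² − 4·det M = 4 − (-112) = 116; √Δ = 10.770330.
λ = (tr M ± √Δ)/2 = (-2 ± 10.770330)/2, giving (tr M − √Δ)/2 = -6.3852 and (tr M + √Δ)/2 = 4.3852.

Eigenvalues sorted in increasing order: [-6.3852, 4.3852].


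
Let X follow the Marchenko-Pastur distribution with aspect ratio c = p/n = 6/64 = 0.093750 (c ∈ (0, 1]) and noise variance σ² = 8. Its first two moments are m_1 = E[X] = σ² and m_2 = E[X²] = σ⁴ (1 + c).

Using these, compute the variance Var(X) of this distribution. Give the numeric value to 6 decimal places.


m_1 = E[X] = σ² = 8, so m_1² = 64.
m_2 = E[X²] = σ⁴ (1 + c) = 64 · (1 + 0.093750) = 64 · 1.093750 = 70.000000.
(Note m_2 − m_1² simplifies to c · σ⁴ = 0.093750 · 64.)

Var(X) = m_2 − m_1² = 70.000000 − 64 = 6.000000.


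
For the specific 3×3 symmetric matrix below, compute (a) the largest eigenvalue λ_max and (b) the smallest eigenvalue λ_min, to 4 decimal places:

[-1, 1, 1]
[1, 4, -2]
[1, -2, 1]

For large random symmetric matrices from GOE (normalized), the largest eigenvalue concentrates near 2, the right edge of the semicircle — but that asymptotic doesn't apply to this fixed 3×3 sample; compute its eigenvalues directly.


Since M is real symmetric, all three eigenvalues are real; they are the roots of det(λI − M) = λ³ − (tr M) λ² + s λ − det M, where s is the sum of the principal 2×2 minors.
tr M = -1 + 4 + 1 = 4.
s = ((-1)·4 − 1²) + ((-1)·1 − 1²) + (4·1 − (-2)²) = -5 + (-2) + 0 = -7.
det M (expand along row 1) = (-1)·0 − 1·3 + 1·(-6) = -9.
Characteristic polynomial: λ³ − 4λ² − 7λ + 9 = 0.
Substitute λ = y + (tr M)/3 = y + 1.333333 to remove the quadratic term: y³ + p·y + q = 0 with p = s − (tr M)²/3 = -12.333333 and q = −2(tr M)³/27 + (tr M)·s/3 − det M = -5.074074.
Three real roots ⇒ use the trigonometric (Viète) form: r = 2√(−p/3) = 4.055175, φ = arccos(3q/(p·r)) = arccos(0.304360) = 1.261530 rad.
y_k = r·cos(φ/3 − 2πk/3) for k = 0, 1, 2 gives y = 3.701892, -0.417304, -3.284588.
λ_k = y_k + 1.333333 gives λ = 5.0352, 0.9160, -1.9513 (check: the sum is 4.0000 = tr M).

Hence λ_max = 5.0352 and λ_min = -1.9513.


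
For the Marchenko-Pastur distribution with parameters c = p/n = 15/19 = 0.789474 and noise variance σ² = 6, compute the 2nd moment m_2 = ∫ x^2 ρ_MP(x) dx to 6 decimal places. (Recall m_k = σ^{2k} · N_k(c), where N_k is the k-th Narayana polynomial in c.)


E[X²] = σ⁴ (1 + c) (second MP moment). With σ² = 6 (so σ⁴ = 36) and c = 15/19 = 0.789474: E[X²] = 36 · (1 + 0.789474) = 36 · 1.789474.

So E[X^2] = 64.421053.


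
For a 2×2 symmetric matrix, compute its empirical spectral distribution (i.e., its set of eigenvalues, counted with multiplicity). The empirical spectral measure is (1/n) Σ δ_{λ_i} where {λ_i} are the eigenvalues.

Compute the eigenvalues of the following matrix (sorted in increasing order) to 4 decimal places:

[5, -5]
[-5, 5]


Since M is real symmetric, both eigenvalues are real; they are the roots of det(λI − M) = λ² − (tr M) λ + det M.
tr M = 5 + 5 = 10.
det M = 5·5 − (-5)² = 25 − 25 = 0.
Characteristic polynomial: λ² − 10λ = 0.
Discriminant Δ = (tr M)² − 4·det M = 100 − 0 = 100; √Δ = 10.000000.
λ = (tr M ± √Δ)/2 = (10 ± 10.000000)/2, giving (tr M − √Δ)/2 = 0.0000 and (tr M + √Δ)/2 = 10.0000.

Eigenvalues sorted in increasing order: [0.0000, 10.0000].


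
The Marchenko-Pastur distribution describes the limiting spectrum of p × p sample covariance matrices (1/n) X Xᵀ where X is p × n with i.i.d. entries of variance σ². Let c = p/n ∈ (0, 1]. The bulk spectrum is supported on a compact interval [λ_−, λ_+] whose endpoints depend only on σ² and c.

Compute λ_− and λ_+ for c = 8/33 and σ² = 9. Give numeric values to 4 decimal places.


c = 8/33 = 0.242424; √c = 0.492366.
λ_− = σ² (1 − √c)² = 9 · (1 − 0.492366)² = 9 · (0.507634)² = 2.319231.
λ_+ = σ² (1 + √c)² = 9 · (1 + 0.492366)² = 9 · (1.492366)² = 20.044406.

Rounded to 4 decimal places: λ_− ≈ 2.3192, λ_+ ≈ 20.0444.


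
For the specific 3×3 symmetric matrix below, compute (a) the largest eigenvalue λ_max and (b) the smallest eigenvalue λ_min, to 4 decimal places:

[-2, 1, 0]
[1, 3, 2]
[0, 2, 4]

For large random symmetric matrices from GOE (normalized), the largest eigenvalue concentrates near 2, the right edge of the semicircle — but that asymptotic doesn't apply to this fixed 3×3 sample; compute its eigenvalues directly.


Since M is real symmetric, all three eigenvalues are real; they are the roots of det(λI − M) = λ³ − (tr M) λ² + s λ − det M, where s is the sum of the principal 2×2 minors.
tr M = -2 + 3 + 4 = 5.
s = ((-2)·3 − 1²) + ((-2)·4 − 0²) + (3·4 − 2²) = -7 + (-8) + 8 = -7.
det M (expand along row 1) = (-2)·8 − 1·4 + 0·2 = -20.
Characteristic polynomial: λ³ − 5λ² − 7λ + 20 = 0.
Substitute λ = y + (tr M)/3 = y + 1.666667 to remove the quadratic term: y³ + p·y + q = 0 with p = s − (tr M)²/3 = -15.333333 and q = −2(tr M)³/27 + (tr M)·s/3 − det M = -0.925926.
Three real roots ⇒ use the trigonometric (Viète) form: r = 2√(−p/3) = 4.521553, φ = arccos(3q/(p·r)) = arccos(0.040066) = 1.530720 rad.
y_k = r·cos(φ/3 − 2πk/3) for k = 0, 1, 2 gives y = 3.945631, -0.060401, -3.885230.
λ_k = y_k + 1.666667 gives λ = 5.6123, 1.6063, -2.2186 (check: the sum is 5.0000 = tr M).

Hence λ_max = 5.6123 and λ_min = -2.2186.


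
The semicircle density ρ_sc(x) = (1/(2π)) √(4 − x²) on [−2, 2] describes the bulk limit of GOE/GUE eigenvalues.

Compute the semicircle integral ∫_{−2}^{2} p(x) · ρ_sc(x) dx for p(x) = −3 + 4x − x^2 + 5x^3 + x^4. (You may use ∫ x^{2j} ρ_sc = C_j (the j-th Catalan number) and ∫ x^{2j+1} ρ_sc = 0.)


Write p(x) = Σ a_i x^i, split into monomials and integrate each against ρ_sc separately.
Using ∫ x^{2j} ρ_sc = C_j = (1/(j+1)) C(2j, j) (Catalan numbers) and ∫ x^{2j+1} ρ_sc = 0 (odd monomials vanish by symmetry):
  i = 0 (even): a_0 · C_{0} = -3 · 1 = -3
  i = 1 (odd): ∫ x^1 ρ_sc = 0 (vanishes)
  i = 2 (even): a_2 · C_{1} = -1 · 1 = -1
  i = 3 (odd): ∫ x^3 ρ_sc = 0 (vanishes)
  i = 4 (even): a_4 · C_{2} = 1 · 2 = 2

Summing the contributions: ∫_{−2}^{2} p(x) ρ_sc(x) dx = (-3) + (-1) + 2 = -2.


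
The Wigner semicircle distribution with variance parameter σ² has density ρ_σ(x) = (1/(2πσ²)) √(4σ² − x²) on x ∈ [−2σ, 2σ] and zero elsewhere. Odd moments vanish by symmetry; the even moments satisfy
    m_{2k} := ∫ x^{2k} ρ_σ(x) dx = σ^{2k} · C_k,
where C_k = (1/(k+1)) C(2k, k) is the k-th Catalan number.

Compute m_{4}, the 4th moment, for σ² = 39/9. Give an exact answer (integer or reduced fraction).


By the scaled semicircle moment identity, m_{2k} = σ^{2k} · C_k with k = 2.
C_2 = (1/(k+1)) · C(2k, k) = (1/3) · C(4, 2) = (1/3) · 6 = 2.
σ^{2k} = (σ²)^k = (39/9)^2 = 169/9.

Therefore m_{4} = σ^{4} · C_2 = (169/9) · 2 = 338/9.


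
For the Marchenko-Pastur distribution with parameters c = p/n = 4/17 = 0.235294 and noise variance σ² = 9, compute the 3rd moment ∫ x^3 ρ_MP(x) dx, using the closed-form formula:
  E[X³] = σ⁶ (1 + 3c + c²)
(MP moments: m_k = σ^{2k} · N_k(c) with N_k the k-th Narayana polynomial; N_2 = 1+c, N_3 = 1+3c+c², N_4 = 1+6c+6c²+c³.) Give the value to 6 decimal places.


E[X³] = σ⁶ (1 + 3c + c²) (third MP moment). With σ² = 9 (so σ⁶ = 729) and c = 4/17 = 0.235294: E[X³] = 729 · (1 + 3·0.235294 + (0.235294)²) = 729 · 1.761246.

So E[X^3] = 1283.948097.
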